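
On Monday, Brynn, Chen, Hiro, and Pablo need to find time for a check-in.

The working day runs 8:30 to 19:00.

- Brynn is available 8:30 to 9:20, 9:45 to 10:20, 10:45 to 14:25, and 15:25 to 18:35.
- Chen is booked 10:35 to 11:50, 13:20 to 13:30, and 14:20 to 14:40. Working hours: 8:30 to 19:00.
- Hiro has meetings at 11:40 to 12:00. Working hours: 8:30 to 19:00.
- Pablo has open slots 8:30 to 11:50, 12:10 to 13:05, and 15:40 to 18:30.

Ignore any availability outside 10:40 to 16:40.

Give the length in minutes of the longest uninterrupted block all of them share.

Chen free within 08:30–19:00: 08:30–10:35, 11:50–13:20, 13:30–14:20, 14:40–19:00.
Hiro free within 08:30–19:00: 08:30–11:40, 12:00–19:00.
Brynn ∩ Chen: 08:30–09:20, 09:45–10:20, 11:50–13:20, 13:30–14:20, 15:25–18:35.
Brynn ∩ Chen ∩ Hiro: 08:30–09:20, 09:45–10:20, 12:00–13:20, 13:30–14:20, 15:25–18:35.
Brynn ∩ Chen ∩ Hiro ∩ Pablo: 08:30–09:20, 09:45–10:20, 12:10–13:05, 15:40–18:30.
Restricted to 10:40–16:40: 12:10–13:05, 15:40–16:40.
Common window lengths: 55, 60 min; longest is 60.

60 minutes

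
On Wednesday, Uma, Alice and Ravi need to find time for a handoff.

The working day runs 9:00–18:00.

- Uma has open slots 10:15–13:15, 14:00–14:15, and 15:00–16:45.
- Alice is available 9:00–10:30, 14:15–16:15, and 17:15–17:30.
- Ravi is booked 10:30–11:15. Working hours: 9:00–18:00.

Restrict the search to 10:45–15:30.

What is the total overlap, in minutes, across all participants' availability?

Ravi free within 09:00–18:00: 09:00–10:30, 11:15–18:00.
Uma ∩ Alice: 10:15–10:30, 15:00–16:15.
Uma ∩ Alice ∩ Ravi: 10:15–10:30, 15:00–16:15.
Restricted to 10:45–15:30: 15:00–15:30.
Total common minutes: 30.

30 minutes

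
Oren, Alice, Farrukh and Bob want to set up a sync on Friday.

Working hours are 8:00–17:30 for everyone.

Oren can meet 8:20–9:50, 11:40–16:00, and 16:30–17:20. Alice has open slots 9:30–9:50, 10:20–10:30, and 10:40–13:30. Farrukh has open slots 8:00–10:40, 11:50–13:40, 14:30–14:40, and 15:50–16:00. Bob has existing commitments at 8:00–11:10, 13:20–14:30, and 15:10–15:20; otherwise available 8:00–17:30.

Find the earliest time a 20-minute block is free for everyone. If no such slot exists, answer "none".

11:50

Bob free within 08:00–17:30: 11:10–13:20, 14:30–15:10, 15:20–17:30.
Oren ∩ Alice: 09:30–09:50, 11:40–13:30.
Oren ∩ Alice ∩ Farrukh: 09:30–09:50, 11:50–13:30.
Oren ∩ Alice ∩ Farrukh ∩ Bob: 11:50–13:20.
Windows ≥ 20 min: 11:50–13:20.
Earliest such window starts at 11:50.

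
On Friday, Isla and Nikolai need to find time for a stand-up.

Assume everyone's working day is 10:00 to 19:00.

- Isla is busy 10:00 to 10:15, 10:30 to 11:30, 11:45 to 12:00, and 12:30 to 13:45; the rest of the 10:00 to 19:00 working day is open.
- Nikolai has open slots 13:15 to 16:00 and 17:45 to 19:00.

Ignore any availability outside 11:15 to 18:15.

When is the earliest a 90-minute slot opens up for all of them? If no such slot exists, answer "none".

Isla free within 10:00–19:00: 10:15–10:30, 11:30–11:45, 12:00–12:30, 13:45–19:00.
Isla ∩ Nikolai: 13:45–16:00, 17:45–19:00.
Restricted to 11:15–18:15: 13:45–16:00, 17:45–18:15.
Windows ≥ 90 min: 13:45–16:00.
Earliest such window starts at 13:45.

13:45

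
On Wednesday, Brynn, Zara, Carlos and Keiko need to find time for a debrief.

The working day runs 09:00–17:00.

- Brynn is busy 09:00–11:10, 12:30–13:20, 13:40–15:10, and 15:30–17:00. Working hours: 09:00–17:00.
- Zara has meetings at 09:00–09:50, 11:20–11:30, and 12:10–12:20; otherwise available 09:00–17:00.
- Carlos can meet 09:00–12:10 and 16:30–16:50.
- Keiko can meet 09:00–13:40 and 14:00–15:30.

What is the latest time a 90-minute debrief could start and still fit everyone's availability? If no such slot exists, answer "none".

Brynn free within 09:00–17:00: 11:10–12:30, 13:20–13:40, 15:10–15:30.
Zara free within 09:00–17:00: 09:50–11:20, 11:30–12:10, 12:20–17:00.
Brynn ∩ Zara: 11:10–11:20, 11:30–12:10, 12:20–12:30, 13:20–13:40, 15:10–15:30.
Brynn ∩ Zara ∩ Carlos: 11:10–11:20, 11:30–12:10.
Brynn ∩ Zara ∩ Carlos ∩ Keiko: 11:10–11:20, 11:30–12:10.
Windows ≥ 90 min: (none).

none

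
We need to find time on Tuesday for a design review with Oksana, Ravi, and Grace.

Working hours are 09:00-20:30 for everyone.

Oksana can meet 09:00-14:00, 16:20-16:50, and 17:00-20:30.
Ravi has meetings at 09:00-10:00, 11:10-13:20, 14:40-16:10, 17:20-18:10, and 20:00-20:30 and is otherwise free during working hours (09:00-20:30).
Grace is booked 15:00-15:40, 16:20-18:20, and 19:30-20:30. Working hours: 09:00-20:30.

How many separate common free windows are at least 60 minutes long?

2

Ravi free within 09:00–20:30: 10:00–11:10, 13:20–14:40, 16:10–17:20, 18:10–20:00.
Grace free within 09:00–20:30: 09:00–15:00, 15:40–16:20, 18:20–19:30.
Oksana ∩ Ravi: 10:00–11:10, 13:20–14:00, 16:20–16:50, 17:00–17:20, 18:10–20:00.
Oksana ∩ Ravi ∩ Grace: 10:00–11:10, 13:20–14:00, 18:20–19:30.
Windows ≥ 60 min: 10:00–11:10, 18:20–19:30.
That's 2 windows.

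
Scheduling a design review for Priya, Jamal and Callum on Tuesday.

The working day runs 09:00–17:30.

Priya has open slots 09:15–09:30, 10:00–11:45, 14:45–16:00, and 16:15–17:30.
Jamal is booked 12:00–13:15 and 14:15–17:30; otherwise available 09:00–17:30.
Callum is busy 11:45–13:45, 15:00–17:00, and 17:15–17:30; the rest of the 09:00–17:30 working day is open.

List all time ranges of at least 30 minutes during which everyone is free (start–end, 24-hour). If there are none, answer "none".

10:00–11:45

Jamal free within 09:00–17:30: 09:00–12:00, 13:15–14:15.
Callum free within 09:00–17:30: 09:00–11:45, 13:45–15:00, 17:00–17:15.
Priya ∩ Jamal: 09:15–09:30, 10:00–11:45.
Priya ∩ Jamal ∩ Callum: 09:15–09:30, 10:00–11:45.
Windows ≥ 30 min: 10:00–11:45.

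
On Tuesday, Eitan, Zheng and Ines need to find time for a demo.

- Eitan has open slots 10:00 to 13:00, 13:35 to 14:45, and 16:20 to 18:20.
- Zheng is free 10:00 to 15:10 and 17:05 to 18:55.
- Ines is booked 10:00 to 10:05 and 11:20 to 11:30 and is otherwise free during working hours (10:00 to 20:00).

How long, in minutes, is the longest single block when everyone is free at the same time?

Ines free within 10:00–20:00: 10:05–11:20, 11:30–20:00.
Eitan ∩ Zheng: 10:00–13:00, 13:35–14:45, 17:05–18:20.
Eitan ∩ Zheng ∩ Ines: 10:05–11:20, 11:30–13:00, 13:35–14:45, 17:05–18:20.
Common window lengths: 75, 90, 70, 75 min; longest is 90.

90 minutes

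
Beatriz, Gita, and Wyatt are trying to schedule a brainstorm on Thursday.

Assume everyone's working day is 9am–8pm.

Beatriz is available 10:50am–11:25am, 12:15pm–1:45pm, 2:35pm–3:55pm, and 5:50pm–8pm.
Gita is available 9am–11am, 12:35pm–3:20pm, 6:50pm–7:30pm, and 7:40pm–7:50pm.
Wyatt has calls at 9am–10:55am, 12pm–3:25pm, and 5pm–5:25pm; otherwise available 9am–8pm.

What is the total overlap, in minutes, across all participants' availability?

Wyatt free within 09:00–20:00: 10:55–12:00, 15:25–17:00, 17:25–20:00.
Beatriz ∩ Gita: 10:50–11:00, 12:35–13:45, 14:35–15:20, 18:50–19:30, 19:40–19:50.
Beatriz ∩ Gita ∩ Wyatt: 10:55–11:00, 18:50–19:30, 19:40–19:50.
Total common minutes: 5 + 40 + 10 = 55.

55 minutes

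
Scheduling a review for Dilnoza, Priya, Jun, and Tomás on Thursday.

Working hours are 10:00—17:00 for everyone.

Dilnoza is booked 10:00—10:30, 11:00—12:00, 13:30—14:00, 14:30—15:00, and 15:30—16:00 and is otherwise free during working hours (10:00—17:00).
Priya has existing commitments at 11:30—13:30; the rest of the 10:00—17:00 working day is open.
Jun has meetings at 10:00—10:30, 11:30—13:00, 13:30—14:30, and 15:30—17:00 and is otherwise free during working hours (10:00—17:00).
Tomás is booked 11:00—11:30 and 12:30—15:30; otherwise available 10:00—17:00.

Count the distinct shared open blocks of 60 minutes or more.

0

Dilnoza free within 10:00–17:00: 10:30–11:00, 12:00–13:30, 14:00–14:30, 15:00–15:30, 16:00–17:00.
Priya free within 10:00–17:00: 10:00–11:30, 13:30–17:00.
Jun free within 10:00–17:00: 10:30–11:30, 13:00–13:30, 14:30–15:30.
Tomás free within 10:00–17:00: 10:00–11:00, 11:30–12:30, 15:30–17:00.
Dilnoza ∩ Priya: 10:30–11:00, 14:00–14:30, 15:00–15:30, 16:00–17:00.
Dilnoza ∩ Priya ∩ Jun: 10:30–11:00, 15:00–15:30.
Dilnoza ∩ Priya ∩ Jun ∩ Tomás: 10:30–11:00.
Windows ≥ 60 min: (none).
That's 0 windows.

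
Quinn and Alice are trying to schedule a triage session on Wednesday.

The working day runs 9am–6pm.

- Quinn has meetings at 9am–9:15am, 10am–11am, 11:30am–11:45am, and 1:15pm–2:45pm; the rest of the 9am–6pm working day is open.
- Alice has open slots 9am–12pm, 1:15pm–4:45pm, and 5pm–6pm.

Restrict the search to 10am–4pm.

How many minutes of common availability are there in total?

120 minutes

Quinn free within 09:00–18:00: 09:15–10:00, 11:00–11:30, 11:45–13:15, 14:45–18:00.
Quinn ∩ Alice: 09:15–10:00, 11:00–11:30, 11:45–12:00, 14:45–16:45, 17:00–18:00.
Restricted to 10:00–16:00: 11:00–11:30, 11:45–12:00, 14:45–16:00.
Total common minutes: 30 + 15 + 75 = 120.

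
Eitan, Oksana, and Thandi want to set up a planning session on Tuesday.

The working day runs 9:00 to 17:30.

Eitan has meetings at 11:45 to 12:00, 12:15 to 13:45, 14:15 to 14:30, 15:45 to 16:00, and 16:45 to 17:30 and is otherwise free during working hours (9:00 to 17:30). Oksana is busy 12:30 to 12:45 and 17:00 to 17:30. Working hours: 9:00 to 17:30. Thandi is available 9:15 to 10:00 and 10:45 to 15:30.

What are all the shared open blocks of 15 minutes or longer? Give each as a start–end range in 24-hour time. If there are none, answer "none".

09:15–10:00, 10:45–11:45, 12:00–12:15, 13:45–14:15, 14:30–15:30

Eitan free within 09:00–17:30: 09:00–11:45, 12:00–12:15, 13:45–14:15, 14:30–15:45, 16:00–16:45.
Oksana free within 09:00–17:30: 09:00–12:30, 12:45–17:00.
Eitan ∩ Oksana: 09:00–11:45, 12:00–12:15, 13:45–14:15, 14:30–15:45, 16:00–16:45.
Eitan ∩ Oksana ∩ Thandi: 09:15–10:00, 10:45–11:45, 12:00–12:15, 13:45–14:15, 14:30–15:30.
Windows ≥ 15 min: 09:15–10:00, 10:45–11:45, 12:00–12:15, 13:45–14:15, 14:30–15:30.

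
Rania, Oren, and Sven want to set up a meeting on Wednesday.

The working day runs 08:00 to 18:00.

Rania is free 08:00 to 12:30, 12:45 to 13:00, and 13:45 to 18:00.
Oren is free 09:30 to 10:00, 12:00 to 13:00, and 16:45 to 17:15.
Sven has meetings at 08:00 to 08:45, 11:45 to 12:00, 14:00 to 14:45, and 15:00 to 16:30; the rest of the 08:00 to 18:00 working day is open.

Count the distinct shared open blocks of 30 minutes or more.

3

Sven free within 08:00–18:00: 08:45–11:45, 12:00–14:00, 14:45–15:00, 16:30–18:00.
Rania ∩ Oren: 09:30–10:00, 12:00–12:30, 12:45–13:00, 16:45–17:15.
Rania ∩ Oren ∩ Sven: 09:30–10:00, 12:00–12:30, 12:45–13:00, 16:45–17:15.
Windows ≥ 30 min: 09:30–10:00, 12:00–12:30, 16:45–17:15.
That's 3 windows.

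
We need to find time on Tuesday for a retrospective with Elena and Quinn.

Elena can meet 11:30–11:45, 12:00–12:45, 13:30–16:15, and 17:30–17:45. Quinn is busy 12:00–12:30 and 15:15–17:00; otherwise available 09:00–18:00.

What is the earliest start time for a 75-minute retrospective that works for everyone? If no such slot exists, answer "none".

Quinn free within 09:00–18:00: 09:00–12:00, 12:30–15:15, 17:00–18:00.
Elena ∩ Quinn: 11:30–11:45, 12:30–12:45, 13:30–15:15, 17:30–17:45.
Windows ≥ 75 min: 13:30–15:15.
Earliest such window starts at 13:30.

13:30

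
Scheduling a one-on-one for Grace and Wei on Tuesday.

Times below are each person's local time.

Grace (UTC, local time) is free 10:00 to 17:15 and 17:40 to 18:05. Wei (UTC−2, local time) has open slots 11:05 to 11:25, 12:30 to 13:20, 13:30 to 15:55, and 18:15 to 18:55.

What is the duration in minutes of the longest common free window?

105 minutes

Grace → UTC: 10:00–17:15, 17:40–18:05.
Wei → UTC: 13:05–13:25, 14:30–15:20, 15:30–17:55, 20:15–20:55.
Grace ∩ Wei: 13:05–13:25, 14:30–15:20, 15:30–17:15, 17:40–17:55.
Common window lengths: 20, 50, 105, 15 min; longest is 105.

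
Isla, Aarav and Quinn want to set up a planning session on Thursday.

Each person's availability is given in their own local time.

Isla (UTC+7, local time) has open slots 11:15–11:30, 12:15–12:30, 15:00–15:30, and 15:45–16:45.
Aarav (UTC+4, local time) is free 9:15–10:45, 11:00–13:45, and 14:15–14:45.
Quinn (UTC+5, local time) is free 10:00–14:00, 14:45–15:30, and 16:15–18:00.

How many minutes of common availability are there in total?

60 minutes

Isla → UTC: 04:15–04:30, 05:15–05:30, 08:00–08:30, 08:45–09:45.
Aarav → UTC: 05:15–06:45, 07:00–09:45, 10:15–10:45.
Quinn → UTC: 05:00–09:00, 09:45–10:30, 11:15–13:00.
Isla ∩ Aarav: 05:15–05:30, 08:00–08:30, 08:45–09:45.
Isla ∩ Aarav ∩ Quinn: 05:15–05:30, 08:00–08:30, 08:45–09:00.
Total common minutes: 15 + 30 + 15 = 60.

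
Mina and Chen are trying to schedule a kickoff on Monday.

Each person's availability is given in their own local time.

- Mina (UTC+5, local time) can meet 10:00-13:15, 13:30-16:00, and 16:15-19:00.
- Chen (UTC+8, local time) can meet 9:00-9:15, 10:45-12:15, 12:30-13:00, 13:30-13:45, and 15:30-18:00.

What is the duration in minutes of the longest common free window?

90 minutes

Mina → UTC: 05:00–08:15, 08:30–11:00, 11:15–14:00.
Chen → UTC: 01:00–01:15, 02:45–04:15, 04:30–05:00, 05:30–05:45, 07:30–10:00.
Mina ∩ Chen: 05:30–05:45, 07:30–08:15, 08:30–10:00.
Common window lengths: 15, 45, 90 min; longest is 90.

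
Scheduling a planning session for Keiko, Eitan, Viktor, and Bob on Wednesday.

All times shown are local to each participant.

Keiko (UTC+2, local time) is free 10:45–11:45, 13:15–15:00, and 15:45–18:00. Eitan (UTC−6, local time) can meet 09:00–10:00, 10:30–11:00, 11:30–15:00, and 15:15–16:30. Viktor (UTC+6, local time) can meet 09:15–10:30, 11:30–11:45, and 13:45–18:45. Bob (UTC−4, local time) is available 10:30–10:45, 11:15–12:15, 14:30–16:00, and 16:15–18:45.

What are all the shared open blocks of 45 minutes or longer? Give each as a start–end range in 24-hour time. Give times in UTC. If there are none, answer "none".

Keiko → UTC: 08:45–09:45, 11:15–13:00, 13:45–16:00.
Eitan → UTC: 15:00–16:00, 16:30–17:00, 17:30–21:00, 21:15–22:30.
Viktor → UTC: 03:15–04:30, 05:30–05:45, 07:45–12:45.
Bob → UTC: 14:30–14:45, 15:15–16:15, 18:30–20:00, 20:15–22:45.
Keiko ∩ Eitan: 15:00–16:00.
Keiko ∩ Eitan ∩ Viktor: (none).
Keiko ∩ Eitan ∩ Viktor ∩ Bob: (none).
Windows ≥ 45 min: (none).

none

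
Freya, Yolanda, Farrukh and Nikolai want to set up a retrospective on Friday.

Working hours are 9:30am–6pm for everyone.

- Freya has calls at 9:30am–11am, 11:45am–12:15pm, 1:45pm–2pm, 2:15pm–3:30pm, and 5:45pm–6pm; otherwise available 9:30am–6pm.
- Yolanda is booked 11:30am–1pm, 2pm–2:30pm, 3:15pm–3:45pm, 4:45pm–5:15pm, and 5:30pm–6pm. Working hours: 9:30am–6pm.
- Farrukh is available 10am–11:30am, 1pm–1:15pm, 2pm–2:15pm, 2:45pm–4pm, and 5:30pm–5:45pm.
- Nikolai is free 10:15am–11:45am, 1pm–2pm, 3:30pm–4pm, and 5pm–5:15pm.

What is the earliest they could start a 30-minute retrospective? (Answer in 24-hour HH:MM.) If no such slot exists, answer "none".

Freya free within 09:30–18:00: 11:00–11:45, 12:15–13:45, 14:00–14:15, 15:30–17:45.
Yolanda free within 09:30–18:00: 09:30–11:30, 13:00–14:00, 14:30–15:15, 15:45–16:45, 17:15–17:30.
Freya ∩ Yolanda: 11:00–11:30, 13:00–13:45, 15:45–16:45, 17:15–17:30.
Freya ∩ Yolanda ∩ Farrukh: 11:00–11:30, 13:00–13:15, 15:45–16:00.
Freya ∩ Yolanda ∩ Farrukh ∩ Nikolai: 11:00–11:30, 13:00–13:15, 15:45–16:00.
Windows ≥ 30 min: 11:00–11:30.
Earliest such window starts at 11:00.

11:00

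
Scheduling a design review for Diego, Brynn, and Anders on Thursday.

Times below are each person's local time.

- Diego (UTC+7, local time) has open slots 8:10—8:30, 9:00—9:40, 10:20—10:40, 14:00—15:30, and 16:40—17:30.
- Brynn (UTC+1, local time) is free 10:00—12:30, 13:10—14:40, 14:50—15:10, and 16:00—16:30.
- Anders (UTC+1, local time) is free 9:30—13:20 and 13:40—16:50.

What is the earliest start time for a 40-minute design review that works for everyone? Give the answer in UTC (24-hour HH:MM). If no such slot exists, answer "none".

09:40

Diego → UTC: 01:10–01:30, 02:00–02:40, 03:20–03:40, 07:00–08:30, 09:40–10:30.
Brynn → UTC: 09:00–11:30, 12:10–13:40, 13:50–14:10, 15:00–15:30.
Anders → UTC: 08:30–12:20, 12:40–15:50.
Diego ∩ Brynn: 09:40–10:30.
Diego ∩ Brynn ∩ Anders: 09:40–10:30.
Windows ≥ 40 min: 09:40–10:30.
Earliest such window starts at 09:40.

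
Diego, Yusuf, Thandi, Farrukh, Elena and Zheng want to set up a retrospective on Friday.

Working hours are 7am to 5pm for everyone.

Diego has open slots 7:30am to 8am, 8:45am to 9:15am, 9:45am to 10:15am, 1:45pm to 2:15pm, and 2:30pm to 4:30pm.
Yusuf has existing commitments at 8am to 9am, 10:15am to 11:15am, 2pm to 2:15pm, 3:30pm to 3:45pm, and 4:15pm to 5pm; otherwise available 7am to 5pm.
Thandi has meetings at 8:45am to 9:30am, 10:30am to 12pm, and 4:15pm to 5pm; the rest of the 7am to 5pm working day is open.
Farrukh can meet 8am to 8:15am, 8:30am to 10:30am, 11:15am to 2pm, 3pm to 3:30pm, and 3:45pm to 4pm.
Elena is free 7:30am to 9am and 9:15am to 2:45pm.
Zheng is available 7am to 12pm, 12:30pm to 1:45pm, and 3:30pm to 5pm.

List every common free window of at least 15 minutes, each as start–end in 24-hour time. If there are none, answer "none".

Yusuf free within 07:00–17:00: 07:00–08:00, 09:00–10:15, 11:15–14:00, 14:15–15:30, 15:45–16:15.
Thandi free within 07:00–17:00: 07:00–08:45, 09:30–10:30, 12:00–16:15.
Diego ∩ Yusuf: 07:30–08:00, 09:00–09:15, 09:45–10:15, 13:45–14:00, 14:30–15:30, 15:45–16:15.
Diego ∩ Yusuf ∩ Thandi: 07:30–08:00, 09:45–10:15, 13:45–14:00, 14:30–15:30, 15:45–16:15.
Diego ∩ Yusuf ∩ Thandi ∩ Farrukh: 09:45–10:15, 13:45–14:00, 15:00–15:30, 15:45–16:00.
Diego ∩ Yusuf ∩ Thandi ∩ Farrukh ∩ Elena: 09:45–10:15, 13:45–14:00.
Diego ∩ Yusuf ∩ Thandi ∩ Farrukh ∩ Elena ∩ Zheng: 09:45–10:15.
Windows ≥ 15 min: 09:45–10:15.

09:45–10:15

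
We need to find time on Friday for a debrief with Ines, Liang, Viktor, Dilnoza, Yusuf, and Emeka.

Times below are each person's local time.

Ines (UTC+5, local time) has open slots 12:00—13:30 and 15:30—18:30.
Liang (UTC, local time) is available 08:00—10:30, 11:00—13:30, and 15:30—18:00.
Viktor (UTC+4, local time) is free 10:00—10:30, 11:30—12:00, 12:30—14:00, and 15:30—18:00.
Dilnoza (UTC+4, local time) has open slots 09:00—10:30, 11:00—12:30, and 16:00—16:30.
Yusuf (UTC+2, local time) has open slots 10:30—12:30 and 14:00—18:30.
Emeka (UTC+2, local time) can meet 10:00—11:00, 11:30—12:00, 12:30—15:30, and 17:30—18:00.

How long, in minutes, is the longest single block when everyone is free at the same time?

30 minutes

Ines → UTC: 07:00–08:30, 10:30–13:30.
Liang → UTC: 08:00–10:30, 11:00–13:30, 15:30–18:00.
Viktor → UTC: 06:00–06:30, 07:30–08:00, 08:30–10:00, 11:30–14:00.
Dilnoza → UTC: 05:00–06:30, 07:00–08:30, 12:00–12:30.
Yusuf → UTC: 08:30–10:30, 12:00–16:30.
Emeka → UTC: 08:00–09:00, 09:30–10:00, 10:30–13:30, 15:30–16:00.
Ines ∩ Liang: 08:00–08:30, 11:00–13:30.
Ines ∩ Liang ∩ Viktor: 11:30–13:30.
Ines ∩ Liang ∩ Viktor ∩ Dilnoza: 12:00–12:30.
Ines ∩ Liang ∩ Viktor ∩ Dilnoza ∩ Yusuf: 12:00–12:30.
Ines ∩ Liang ∩ Viktor ∩ Dilnoza ∩ Yusuf ∩ Emeka: 12:00–12:30.
Single common window of 30 minutes.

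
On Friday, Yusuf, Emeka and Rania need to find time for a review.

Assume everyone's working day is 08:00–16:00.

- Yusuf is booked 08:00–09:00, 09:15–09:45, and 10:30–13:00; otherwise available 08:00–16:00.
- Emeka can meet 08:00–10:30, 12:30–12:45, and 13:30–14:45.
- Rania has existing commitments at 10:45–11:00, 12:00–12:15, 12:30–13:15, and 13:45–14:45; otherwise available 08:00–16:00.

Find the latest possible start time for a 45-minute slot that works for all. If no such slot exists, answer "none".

Yusuf free within 08:00–16:00: 09:00–09:15, 09:45–10:30, 13:00–16:00.
Rania free within 08:00–16:00: 08:00–10:45, 11:00–12:00, 12:15–12:30, 13:15–13:45, 14:45–16:00.
Yusuf ∩ Emeka: 09:00–09:15, 09:45–10:30, 13:30–14:45.
Yusuf ∩ Emeka ∩ Rania: 09:00–09:15, 09:45–10:30, 13:30–13:45.
Windows ≥ 45 min: 09:45–10:30.
Latest start in the last window 09:45–10:30 is 10:30 − 45 min = 09:45.

09:45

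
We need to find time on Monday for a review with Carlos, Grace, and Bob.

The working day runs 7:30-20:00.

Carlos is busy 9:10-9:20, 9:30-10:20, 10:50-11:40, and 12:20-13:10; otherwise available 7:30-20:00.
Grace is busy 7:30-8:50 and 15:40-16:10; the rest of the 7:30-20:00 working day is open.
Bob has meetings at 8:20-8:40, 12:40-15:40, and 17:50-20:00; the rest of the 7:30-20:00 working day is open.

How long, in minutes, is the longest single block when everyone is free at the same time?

Carlos free within 07:30–20:00: 07:30–09:10, 09:20–09:30, 10:20–10:50, 11:40–12:20, 13:10–20:00.
Grace free within 07:30–20:00: 08:50–15:40, 16:10–20:00.
Bob free within 07:30–20:00: 07:30–08:20, 08:40–12:40, 15:40–17:50.
Carlos ∩ Grace: 08:50–09:10, 09:20–09:30, 10:20–10:50, 11:40–12:20, 13:10–15:40, 16:10–20:00.
Carlos ∩ Grace ∩ Bob: 08:50–09:10, 09:20–09:30, 10:20–10:50, 11:40–12:20, 16:10–17:50.
Common window lengths: 20, 10, 30, 40, 100 min; longest is 100.

100 minutes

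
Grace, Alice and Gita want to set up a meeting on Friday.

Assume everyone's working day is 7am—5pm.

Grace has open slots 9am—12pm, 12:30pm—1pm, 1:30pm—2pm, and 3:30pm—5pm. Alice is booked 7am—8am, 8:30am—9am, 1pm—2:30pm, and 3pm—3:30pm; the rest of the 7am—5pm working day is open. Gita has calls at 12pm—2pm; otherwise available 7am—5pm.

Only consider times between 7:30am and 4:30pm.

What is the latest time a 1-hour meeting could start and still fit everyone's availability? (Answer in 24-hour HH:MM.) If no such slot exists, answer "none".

15:30

Alice free within 07:00–17:00: 08:00–08:30, 09:00–13:00, 14:30–15:00, 15:30–17:00.
Gita free within 07:00–17:00: 07:00–12:00, 14:00–17:00.
Grace ∩ Alice: 09:00–12:00, 12:30–13:00, 15:30–17:00.
Grace ∩ Alice ∩ Gita: 09:00–12:00, 15:30–17:00.
Restricted to 07:30–16:30: 09:00–12:00, 15:30–16:30.
Windows ≥ 60 min: 09:00–12:00, 15:30–16:30.
Latest start in the last window 15:30–16:30 is 16:30 − 60 min = 15:30.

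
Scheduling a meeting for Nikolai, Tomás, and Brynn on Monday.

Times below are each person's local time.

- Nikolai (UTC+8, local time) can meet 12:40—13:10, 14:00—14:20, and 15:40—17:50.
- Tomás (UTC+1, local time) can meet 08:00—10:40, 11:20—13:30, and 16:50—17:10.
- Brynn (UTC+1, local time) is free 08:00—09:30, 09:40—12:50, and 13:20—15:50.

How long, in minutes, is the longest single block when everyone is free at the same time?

60 minutes

Nikolai → UTC: 04:40–05:10, 06:00–06:20, 07:40–09:50.
Tomás → UTC: 07:00–09:40, 10:20–12:30, 15:50–16:10.
Brynn → UTC: 07:00–08:30, 08:40–11:50, 12:20–14:50.
Nikolai ∩ Tomás: 07:40–09:40.
Nikolai ∩ Tomás ∩ Brynn: 07:40–08:30, 08:40–09:40.
Common window lengths: 50, 60 min; longest is 60.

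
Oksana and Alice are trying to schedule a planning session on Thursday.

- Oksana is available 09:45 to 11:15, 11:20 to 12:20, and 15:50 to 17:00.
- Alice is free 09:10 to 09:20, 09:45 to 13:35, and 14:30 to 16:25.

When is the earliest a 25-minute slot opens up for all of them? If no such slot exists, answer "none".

Oksana ∩ Alice: 09:45–11:15, 11:20–12:20, 15:50–16:25.
Windows ≥ 25 min: 09:45–11:15, 11:20–12:20, 15:50–16:25.
Earliest such window starts at 09:45.

09:45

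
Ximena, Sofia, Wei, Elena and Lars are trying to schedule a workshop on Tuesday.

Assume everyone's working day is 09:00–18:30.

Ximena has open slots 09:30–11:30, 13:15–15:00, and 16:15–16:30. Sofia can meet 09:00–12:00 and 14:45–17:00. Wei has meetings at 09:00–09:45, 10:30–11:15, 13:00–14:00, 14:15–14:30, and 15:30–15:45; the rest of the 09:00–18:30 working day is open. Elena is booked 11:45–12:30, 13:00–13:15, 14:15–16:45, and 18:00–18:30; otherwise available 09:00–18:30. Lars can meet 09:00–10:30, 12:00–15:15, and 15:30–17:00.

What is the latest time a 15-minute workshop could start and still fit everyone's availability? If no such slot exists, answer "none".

Wei free within 09:00–18:30: 09:45–10:30, 11:15–13:00, 14:00–14:15, 14:30–15:30, 15:45–18:30.
Elena free within 09:00–18:30: 09:00–11:45, 12:30–13:00, 13:15–14:15, 16:45–18:00.
Ximena ∩ Sofia: 09:30–11:30, 14:45–15:00, 16:15–16:30.
Ximena ∩ Sofia ∩ Wei: 09:45–10:30, 11:15–11:30, 14:45–15:00, 16:15–16:30.
Ximena ∩ Sofia ∩ Wei ∩ Elena: 09:45–10:30, 11:15–11:30.
Ximena ∩ Sofia ∩ Wei ∩ Elena ∩ Lars: 09:45–10:30.
Windows ≥ 15 min: 09:45–10:30.
Latest start in the last window 09:45–10:30 is 10:30 − 15 min = 10:15.

10:15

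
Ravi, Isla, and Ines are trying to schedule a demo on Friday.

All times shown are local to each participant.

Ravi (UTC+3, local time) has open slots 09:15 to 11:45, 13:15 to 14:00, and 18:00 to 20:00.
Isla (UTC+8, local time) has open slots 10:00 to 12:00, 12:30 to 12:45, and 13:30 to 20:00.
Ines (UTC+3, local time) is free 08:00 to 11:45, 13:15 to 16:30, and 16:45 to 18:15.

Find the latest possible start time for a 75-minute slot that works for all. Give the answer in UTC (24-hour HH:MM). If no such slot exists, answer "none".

07:30

Ravi → UTC: 06:15–08:45, 10:15–11:00, 15:00–17:00.
Isla → UTC: 02:00–04:00, 04:30–04:45, 05:30–12:00.
Ines → UTC: 05:00–08:45, 10:15–13:30, 13:45–15:15.
Ravi ∩ Isla: 06:15–08:45, 10:15–11:00.
Ravi ∩ Isla ∩ Ines: 06:15–08:45, 10:15–11:00.
Windows ≥ 75 min: 06:15–08:45.
Latest start in the last window 06:15–08:45 is 08:45 − 75 min = 07:30.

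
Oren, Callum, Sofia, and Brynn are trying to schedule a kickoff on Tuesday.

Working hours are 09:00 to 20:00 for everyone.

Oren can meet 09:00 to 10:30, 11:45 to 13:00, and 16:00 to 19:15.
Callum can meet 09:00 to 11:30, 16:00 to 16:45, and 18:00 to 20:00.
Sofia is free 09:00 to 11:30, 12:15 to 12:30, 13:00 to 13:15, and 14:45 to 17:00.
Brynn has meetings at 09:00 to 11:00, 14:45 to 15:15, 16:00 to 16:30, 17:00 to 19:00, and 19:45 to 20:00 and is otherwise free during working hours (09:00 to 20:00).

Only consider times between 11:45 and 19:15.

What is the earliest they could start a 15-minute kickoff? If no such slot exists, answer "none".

16:30

Brynn free within 09:00–20:00: 11:00–14:45, 15:15–16:00, 16:30–17:00, 19:00–19:45.
Oren ∩ Callum: 09:00–10:30, 16:00–16:45, 18:00–19:15.
Oren ∩ Callum ∩ Sofia: 09:00–10:30, 16:00–16:45.
Oren ∩ Callum ∩ Sofia ∩ Brynn: 16:30–16:45.
Restricted to 11:45–19:15: 16:30–16:45.
Windows ≥ 15 min: 16:30–16:45.
Earliest such window starts at 16:30.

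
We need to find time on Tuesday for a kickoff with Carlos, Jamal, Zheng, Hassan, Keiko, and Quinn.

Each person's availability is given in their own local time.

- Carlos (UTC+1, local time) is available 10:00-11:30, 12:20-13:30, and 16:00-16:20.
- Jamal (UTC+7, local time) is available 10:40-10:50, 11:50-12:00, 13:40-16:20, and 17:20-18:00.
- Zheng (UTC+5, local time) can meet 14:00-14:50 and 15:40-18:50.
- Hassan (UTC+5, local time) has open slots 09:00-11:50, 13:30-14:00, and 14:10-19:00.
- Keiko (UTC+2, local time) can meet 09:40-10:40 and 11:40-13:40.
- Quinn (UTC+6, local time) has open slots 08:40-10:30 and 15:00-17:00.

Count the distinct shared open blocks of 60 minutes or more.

0

Carlos → UTC: 09:00–10:30, 11:20–12:30, 15:00–15:20.
Jamal → UTC: 03:40–03:50, 04:50–05:00, 06:40–09:20, 10:20–11:00.
Zheng → UTC: 09:00–09:50, 10:40–13:50.
Hassan → UTC: 04:00–06:50, 08:30–09:00, 09:10–14:00.
Keiko → UTC: 07:40–08:40, 09:40–11:40.
Quinn → UTC: 02:40–04:30, 09:00–11:00.
Carlos ∩ Jamal: 09:00–09:20, 10:20–10:30.
Carlos ∩ Jamal ∩ Zheng: 09:00–09:20.
Carlos ∩ Jamal ∩ Zheng ∩ Hassan: 09:10–09:20.
Carlos ∩ Jamal ∩ Zheng ∩ Hassan ∩ Keiko: (none).
Carlos ∩ Jamal ∩ Zheng ∩ Hassan ∩ Keiko ∩ Quinn: (none).
Windows ≥ 60 min: (none).
That's 0 windows.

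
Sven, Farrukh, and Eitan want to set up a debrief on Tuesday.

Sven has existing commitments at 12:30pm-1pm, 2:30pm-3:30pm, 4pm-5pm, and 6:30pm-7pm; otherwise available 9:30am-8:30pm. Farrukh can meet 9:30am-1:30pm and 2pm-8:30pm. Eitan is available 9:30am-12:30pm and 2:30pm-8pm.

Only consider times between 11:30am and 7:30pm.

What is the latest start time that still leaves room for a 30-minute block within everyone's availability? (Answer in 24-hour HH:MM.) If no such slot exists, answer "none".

Sven free within 09:30–20:30: 09:30–12:30, 13:00–14:30, 15:30–16:00, 17:00–18:30, 19:00–20:30.
Sven ∩ Farrukh: 09:30–12:30, 13:00–13:30, 14:00–14:30, 15:30–16:00, 17:00–18:30, 19:00–20:30.
Sven ∩ Farrukh ∩ Eitan: 09:30–12:30, 15:30–16:00, 17:00–18:30, 19:00–20:00.
Restricted to 11:30–19:30: 11:30–12:30, 15:30–16:00, 17:00–18:30, 19:00–19:30.
Windows ≥ 30 min: 11:30–12:30, 15:30–16:00, 17:00–18:30, 19:00–19:30.
Latest start in the last window 19:00–19:30 is 19:30 − 30 min = 19:00.

19:00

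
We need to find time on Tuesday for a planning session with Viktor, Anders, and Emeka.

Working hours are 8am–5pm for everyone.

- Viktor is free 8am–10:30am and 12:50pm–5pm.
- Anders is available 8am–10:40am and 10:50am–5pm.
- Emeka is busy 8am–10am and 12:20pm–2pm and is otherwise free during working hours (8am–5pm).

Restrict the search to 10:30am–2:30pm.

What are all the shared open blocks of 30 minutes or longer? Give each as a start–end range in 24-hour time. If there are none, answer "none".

14:00–14:30

Emeka free within 08:00–17:00: 10:00–12:20, 14:00–17:00.
Viktor ∩ Anders: 08:00–10:30, 12:50–17:00.
Viktor ∩ Anders ∩ Emeka: 10:00–10:30, 14:00–17:00.
Restricted to 10:30–14:30: 14:00–14:30.
Windows ≥ 30 min: 14:00–14:30.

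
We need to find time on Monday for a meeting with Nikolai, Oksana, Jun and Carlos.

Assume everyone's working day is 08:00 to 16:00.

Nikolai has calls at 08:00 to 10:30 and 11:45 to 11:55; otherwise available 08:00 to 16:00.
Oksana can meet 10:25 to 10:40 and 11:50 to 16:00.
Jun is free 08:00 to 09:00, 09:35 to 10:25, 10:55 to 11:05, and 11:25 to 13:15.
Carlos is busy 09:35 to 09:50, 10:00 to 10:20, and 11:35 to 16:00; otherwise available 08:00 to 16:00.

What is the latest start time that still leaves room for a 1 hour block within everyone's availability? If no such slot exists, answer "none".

Nikolai free within 08:00–16:00: 10:30–11:45, 11:55–16:00.
Carlos free within 08:00–16:00: 08:00–09:35, 09:50–10:00, 10:20–11:35.
Nikolai ∩ Oksana: 10:30–10:40, 11:55–16:00.
Nikolai ∩ Oksana ∩ Jun: 11:55–13:15.
Nikolai ∩ Oksana ∩ Jun ∩ Carlos: (none).
Windows ≥ 60 min: (none).

none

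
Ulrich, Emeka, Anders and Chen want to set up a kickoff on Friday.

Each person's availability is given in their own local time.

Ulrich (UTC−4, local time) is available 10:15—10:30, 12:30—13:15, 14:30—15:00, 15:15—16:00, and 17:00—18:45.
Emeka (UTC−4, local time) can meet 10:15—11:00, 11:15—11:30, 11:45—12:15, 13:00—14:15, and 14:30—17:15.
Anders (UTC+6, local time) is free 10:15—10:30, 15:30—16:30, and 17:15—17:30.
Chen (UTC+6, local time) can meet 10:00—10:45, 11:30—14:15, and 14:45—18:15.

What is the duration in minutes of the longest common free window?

Ulrich → UTC: 14:15–14:30, 16:30–17:15, 18:30–19:00, 19:15–20:00, 21:00–22:45.
Emeka → UTC: 14:15–15:00, 15:15–15:30, 15:45–16:15, 17:00–18:15, 18:30–21:15.
Anders → UTC: 04:15–04:30, 09:30–10:30, 11:15–11:30.
Chen → UTC: 04:00–04:45, 05:30–08:15, 08:45–12:15.
Ulrich ∩ Emeka: 14:15–14:30, 17:00–17:15, 18:30–19:00, 19:15–20:00, 21:00–21:15.
Ulrich ∩ Emeka ∩ Anders: (none).
Ulrich ∩ Emeka ∩ Anders ∩ Chen: (none).
No common window.

0 minutes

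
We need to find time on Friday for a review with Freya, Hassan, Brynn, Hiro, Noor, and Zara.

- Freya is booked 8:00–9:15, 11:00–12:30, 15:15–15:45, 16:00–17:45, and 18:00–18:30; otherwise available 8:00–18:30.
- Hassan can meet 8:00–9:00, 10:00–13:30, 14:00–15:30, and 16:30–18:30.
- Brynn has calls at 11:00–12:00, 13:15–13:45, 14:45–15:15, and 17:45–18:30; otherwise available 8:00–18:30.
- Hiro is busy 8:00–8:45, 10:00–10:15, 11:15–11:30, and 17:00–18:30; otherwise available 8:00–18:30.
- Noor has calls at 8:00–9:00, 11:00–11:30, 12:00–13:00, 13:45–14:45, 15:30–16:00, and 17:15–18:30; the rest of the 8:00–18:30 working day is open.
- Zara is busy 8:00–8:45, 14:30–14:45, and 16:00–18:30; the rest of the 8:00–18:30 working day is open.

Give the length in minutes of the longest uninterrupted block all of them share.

45 minutes

Freya free within 08:00–18:30: 09:15–11:00, 12:30–15:15, 15:45–16:00, 17:45–18:00.
Brynn free within 08:00–18:30: 08:00–11:00, 12:00–13:15, 13:45–14:45, 15:15–17:45.
Hiro free within 08:00–18:30: 08:45–10:00, 10:15–11:15, 11:30–17:00.
Noor free within 08:00–18:30: 09:00–11:00, 11:30–12:00, 13:00–13:45, 14:45–15:30, 16:00–17:15.
Zara free within 08:00–18:30: 08:45–14:30, 14:45–16:00.
Freya ∩ Hassan: 10:00–11:00, 12:30–13:30, 14:00–15:15, 17:45–18:00.
Freya ∩ Hassan ∩ Brynn: 10:00–11:00, 12:30–13:15, 14:00–14:45.
Freya ∩ Hassan ∩ Brynn ∩ Hiro: 10:15–11:00, 12:30–13:15, 14:00–14:45.
Freya ∩ Hassan ∩ Brynn ∩ Hiro ∩ Noor: 10:15–11:00, 13:00–13:15.
Freya ∩ Hassan ∩ Brynn ∩ Hiro ∩ Noor ∩ Zara: 10:15–11:00, 13:00–13:15.
Common window lengths: 45, 15 min; longest is 45.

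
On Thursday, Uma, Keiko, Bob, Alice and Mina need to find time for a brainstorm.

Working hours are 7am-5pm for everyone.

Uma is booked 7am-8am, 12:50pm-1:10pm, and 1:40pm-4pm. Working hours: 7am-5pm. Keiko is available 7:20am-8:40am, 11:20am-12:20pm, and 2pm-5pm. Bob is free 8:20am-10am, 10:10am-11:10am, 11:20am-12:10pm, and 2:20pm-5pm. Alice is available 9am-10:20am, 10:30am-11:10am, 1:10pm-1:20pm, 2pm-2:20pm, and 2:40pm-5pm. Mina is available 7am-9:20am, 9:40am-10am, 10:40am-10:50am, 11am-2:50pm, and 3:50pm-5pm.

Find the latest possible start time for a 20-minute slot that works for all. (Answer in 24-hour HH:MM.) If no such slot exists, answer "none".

16:40

Uma free within 07:00–17:00: 08:00–12:50, 13:10–13:40, 16:00–17:00.
Uma ∩ Keiko: 08:00–08:40, 11:20–12:20, 16:00–17:00.
Uma ∩ Keiko ∩ Bob: 08:20–08:40, 11:20–12:10, 16:00–17:00.
Uma ∩ Keiko ∩ Bob ∩ Alice: 16:00–17:00.
Uma ∩ Keiko ∩ Bob ∩ Alice ∩ Mina: 16:00–17:00.
Windows ≥ 20 min: 16:00–17:00.
Latest start in the last window 16:00–17:00 is 17:00 − 20 min = 16:40.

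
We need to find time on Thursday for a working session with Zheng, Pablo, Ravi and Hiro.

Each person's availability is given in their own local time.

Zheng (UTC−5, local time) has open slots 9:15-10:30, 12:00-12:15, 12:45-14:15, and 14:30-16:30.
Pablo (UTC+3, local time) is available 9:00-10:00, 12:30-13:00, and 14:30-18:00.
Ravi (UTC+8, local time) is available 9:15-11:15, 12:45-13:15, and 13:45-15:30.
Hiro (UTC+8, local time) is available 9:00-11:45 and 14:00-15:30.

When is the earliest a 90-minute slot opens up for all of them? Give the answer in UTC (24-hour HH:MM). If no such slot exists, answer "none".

Zheng → UTC: 14:15–15:30, 17:00–17:15, 17:45–19:15, 19:30–21:30.
Pablo → UTC: 06:00–07:00, 09:30–10:00, 11:30–15:00.
Ravi → UTC: 01:15–03:15, 04:45–05:15, 05:45–07:30.
Hiro → UTC: 01:00–03:45, 06:00–07:30.
Zheng ∩ Pablo: 14:15–15:00.
Zheng ∩ Pablo ∩ Ravi: (none).
Zheng ∩ Pablo ∩ Ravi ∩ Hiro: (none).
Windows ≥ 90 min: (none).

none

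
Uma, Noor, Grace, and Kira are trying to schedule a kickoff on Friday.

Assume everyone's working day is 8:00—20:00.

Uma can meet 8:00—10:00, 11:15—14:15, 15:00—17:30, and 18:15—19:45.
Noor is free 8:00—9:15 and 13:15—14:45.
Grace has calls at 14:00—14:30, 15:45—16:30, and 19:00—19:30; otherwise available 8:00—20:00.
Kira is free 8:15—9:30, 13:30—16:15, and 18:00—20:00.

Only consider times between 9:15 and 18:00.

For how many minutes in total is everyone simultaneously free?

Grace free within 08:00–20:00: 08:00–14:00, 14:30–15:45, 16:30–19:00, 19:30–20:00.
Uma ∩ Noor: 08:00–09:15, 13:15–14:15.
Uma ∩ Noor ∩ Grace: 08:00–09:15, 13:15–14:00.
Uma ∩ Noor ∩ Grace ∩ Kira: 08:15–09:15, 13:30–14:00.
Restricted to 09:15–18:00: 13:30–14:00.
Total common minutes: 30.

30 minutes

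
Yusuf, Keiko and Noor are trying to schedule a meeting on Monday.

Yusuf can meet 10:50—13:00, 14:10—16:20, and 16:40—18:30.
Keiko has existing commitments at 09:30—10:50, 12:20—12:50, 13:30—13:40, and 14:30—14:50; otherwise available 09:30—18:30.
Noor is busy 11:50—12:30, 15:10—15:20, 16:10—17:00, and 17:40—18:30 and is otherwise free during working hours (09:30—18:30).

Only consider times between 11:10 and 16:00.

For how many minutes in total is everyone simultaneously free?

130 minutes

Keiko free within 09:30–18:30: 10:50–12:20, 12:50–13:30, 13:40–14:30, 14:50–18:30.
Noor free within 09:30–18:30: 09:30–11:50, 12:30–15:10, 15:20–16:10, 17:00–17:40.
Yusuf ∩ Keiko: 10:50–12:20, 12:50–13:00, 14:10–14:30, 14:50–16:20, 16:40–18:30.
Yusuf ∩ Keiko ∩ Noor: 10:50–11:50, 12:50–13:00, 14:10–14:30, 14:50–15:10, 15:20–16:10, 17:00–17:40.
Restricted to 11:10–16:00: 11:10–11:50, 12:50–13:00, 14:10–14:30, 14:50–15:10, 15:20–16:00.
Total common minutes: 40 + 10 + 20 + 20 + 40 = 130.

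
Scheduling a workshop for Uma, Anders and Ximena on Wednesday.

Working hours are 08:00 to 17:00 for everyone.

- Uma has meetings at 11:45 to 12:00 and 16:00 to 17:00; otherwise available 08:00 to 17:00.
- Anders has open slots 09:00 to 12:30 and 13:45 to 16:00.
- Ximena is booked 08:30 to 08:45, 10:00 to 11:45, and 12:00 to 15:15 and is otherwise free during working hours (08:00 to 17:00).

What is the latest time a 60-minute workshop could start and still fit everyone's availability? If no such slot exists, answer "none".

09:00

Uma free within 08:00–17:00: 08:00–11:45, 12:00–16:00.
Ximena free within 08:00–17:00: 08:00–08:30, 08:45–10:00, 11:45–12:00, 15:15–17:00.
Uma ∩ Anders: 09:00–11:45, 12:00–12:30, 13:45–16:00.
Uma ∩ Anders ∩ Ximena: 09:00–10:00, 15:15–16:00.
Windows ≥ 60 min: 09:00–10:00.
Latest start in the last window 09:00–10:00 is 10:00 − 60 min = 09:00.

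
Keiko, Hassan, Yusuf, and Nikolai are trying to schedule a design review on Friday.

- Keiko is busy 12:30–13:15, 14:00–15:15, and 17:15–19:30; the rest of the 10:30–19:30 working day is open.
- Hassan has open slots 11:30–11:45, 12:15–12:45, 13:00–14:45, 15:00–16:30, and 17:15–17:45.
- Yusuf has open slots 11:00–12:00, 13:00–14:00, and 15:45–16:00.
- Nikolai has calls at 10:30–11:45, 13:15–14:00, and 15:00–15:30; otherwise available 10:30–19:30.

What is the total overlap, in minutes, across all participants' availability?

15 minutes

Keiko free within 10:30–19:30: 10:30–12:30, 13:15–14:00, 15:15–17:15.
Nikolai free within 10:30–19:30: 11:45–13:15, 14:00–15:00, 15:30–19:30.
Keiko ∩ Hassan: 11:30–11:45, 12:15–12:30, 13:15–14:00, 15:15–16:30.
Keiko ∩ Hassan ∩ Yusuf: 11:30–11:45, 13:15–14:00, 15:45–16:00.
Keiko ∩ Hassan ∩ Yusuf ∩ Nikolai: 15:45–16:00.
Total common minutes: 15.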